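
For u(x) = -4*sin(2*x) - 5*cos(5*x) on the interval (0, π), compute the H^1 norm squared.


||u||_{H^1(0,π)}^2 = -4160/21 + 365*π

u'(x) = 25*sin(5*x) - 8*cos(2*x).
Expand u² and (u')² and integrate term by term on (0, π), using: for integers n ≥ 1, ∫_0^π sin²(nx) dx = ∫_0^π cos²(nx) dx = π/2; for n ≠ n', ∫_0^π sin(nx)sin(n'x) dx = ∫_0^π cos(nx)cos(n'x) dx = 0; and by product-to-sum, ∫_0^π sin(nx)cos(n'x) dx = ½∫_0^π [sin((n+n')x) + sin((n−n')x)] dx, which is 0 when n+n' is even and 2n/(n²−n'²) when n+n' is odd (it need not vanish on (0, π)).
  u² squared terms: (-5)²·∫cos(5x)² dx = 25·π/2 = 25*π/2;  (-4)²·∫sin(2x)² dx = 16·π/2 = 8*π.
  u² cross terms: 2·(-5)·(-4)·∫cos(5x)·sin(2x) dx = 40·(-4/21) = -160/21.
  So ∫_0^π u² dx = 25*π/2 + 8*π − 160/21 = -160/21 + 41*π/2.
  (u')² squared terms: (-8)²·∫cos(2x)² dx = 64·π/2 = 32*π;  (25)²·∫sin(5x)² dx = 625·π/2 = 625*π/2.
  (u')² cross terms: 2·(-8)·(25)·∫cos(2x)·sin(5x) dx = -400·(10/21) = -4000/21.
  So ∫_0^π (u')² dx = 32*π + 625*π/2 − 4000/21 = -4000/21 + 689*π/2.
||u||_{H^1}^2 = (-160/21 + 41*π/2) + (-4000/21 + 689*π/2) = -4160/21 + 365*π.


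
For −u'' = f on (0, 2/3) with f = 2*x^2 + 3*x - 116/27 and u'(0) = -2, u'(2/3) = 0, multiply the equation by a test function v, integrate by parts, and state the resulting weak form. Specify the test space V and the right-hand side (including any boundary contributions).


V = H^1(0, 2/3) (v unrestricted at boundary; u is determined up to an additive constant); weak form: ∫_0^2/3 u'v' dx = ∫_0^2/3 (2*x^2 + 3*x - 116/27) v dx + 2·v(0) for all v ∈ V.

Multiply both sides by a test function v and integrate from 0 to 2/3:
  ∫_0^2/3 −u''(x) v(x) dx = ∫_0^2/3 f(x) v(x) dx.
Integrate the LHS by parts once:
  ∫_0^2/3 −u'' v dx = −[u'(x) v(x)]_0^2/3 + ∫_0^2/3 u'(x) v'(x) dx.
Thus ∫_0^2/3 u'(x) v'(x) dx = ∫_0^2/3 f(x) v(x) dx + [u'(x) v(x)]_0^2/3.
Choose V so that boundary terms are either known or forced to vanish.
u has inhomogeneous Neumann u'(0) = -2, u'(2/3) = 0. [u' v]_0^2/3 = (0)·v(2/3) − (-2)·v(0) = 2·v(0). Take V = H^1(0, 2/3); boundary term becomes part of RHS.
Weak formulation: find u (satisfying any essential BC) such that ∫_0^2/3 u'(x) v'(x) dx = ∫_0^2/3 f v dx + 2·v(0) for all v ∈ V (Neumann data are natural BCs: they enter the RHS as boundary terms).
Substituting f(x) = 2*x^2 + 3*x - 116/27, the right-hand side is ∫_0^2/3 (2*x^2 + 3*x - 116/27) v dx + 2·v(0).
Compatibility check (pure Neumann): taking v ≡ 1 ∈ V gives 0 = ∫_0^2/3 f dx + (0) − (-2), i.e. ∫_0^2/3 f dx must equal u'(0) − u'(2/3) = -2. Indeed ∫_0^2/3 (2*x^2 + 3*x - 116/27) dx = -2, so the data are compatible. The solution is then unique only up to an additive constant (fix it e.g. by requiring ∫_0^2/3 u dx = 0).


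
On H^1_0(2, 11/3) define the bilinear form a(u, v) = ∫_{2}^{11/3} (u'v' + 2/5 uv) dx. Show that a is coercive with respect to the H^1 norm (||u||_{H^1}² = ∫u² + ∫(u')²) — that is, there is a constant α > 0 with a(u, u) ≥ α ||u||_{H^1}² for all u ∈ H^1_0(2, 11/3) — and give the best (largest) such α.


α = (10 + 9*π^2)/(25 + 9*π^2)

Coercivity of a(·,·) on H^1_0(2, 11/3) means a(u, u) ≥ α ||u||_{H^1}² for every u ∈ H^1_0.
The interval has length L = 5/3, and Poincaré/coercivity depend only on L. Here a(u, u) = ∫(u')² + (2/5)·∫u².
Here 0 < c = 2/5 < 1. The condition a(u,u) ≥ α||u||_{H^1}² reads (1−α)∫(u')² ≥ (α−c)∫u². Any admissible α is ≤ 1 (rapidly oscillating u have ∫u²/∫(u')² → 0), and α = 1 would force 0 ≥ (1−c)∫u², impossible since c < 1; so 1−α > 0. By the sharp Poincaré inequality on H^1_0 of an interval of length L, ∫(u')² ≥ (π/L)²∫u² with equality for the first sine mode sin(π(x−x₀)/L) (x₀ the left endpoint), so the inequality holds for all u iff (1−α)(π/L)² ≥ α − c, i.e. α ≤ ((π/L)² + c)/((π/L)² + 1) = (1 + c(L/π)²)/(1 + (L/π)²). With (π/L)² = 9*π^2/25 and c = 2/5, the largest admissible constant is α = ((π/L)² + c)/((π/L)² + 1).
Simplifying, α = (10 + 9*π^2)/(25 + 9*π^2).


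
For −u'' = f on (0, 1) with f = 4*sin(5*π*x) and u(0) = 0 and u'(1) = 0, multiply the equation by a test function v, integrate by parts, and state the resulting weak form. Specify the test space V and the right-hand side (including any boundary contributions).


V = {v ∈ H^1(0, 1) : v(0) = 0} (test functions vanish at x = 0 where u is specified); weak form: ∫_0^1 u'v' dx = ∫_0^1 (4*sin(5*π*x)) v dx for all v ∈ V.

Multiply both sides by a test function v and integrate from 0 to 1:
  ∫_0^1 −u''(x) v(x) dx = ∫_0^1 f(x) v(x) dx.
Integrate the LHS by parts once:
  ∫_0^1 −u'' v dx = −[u'(x) v(x)]_0^1 + ∫_0^1 u'(x) v'(x) dx.
Thus ∫_0^1 u'(x) v'(x) dx = ∫_0^1 f(x) v(x) dx + [u'(x) v(x)]_0^1.
Choose V so that boundary terms are either known or forced to vanish.
Mixed BC: u(0) = 0 (Dirichlet) and u'(1) = 0 (Neumann). Define V = {v ∈ H^1(0, 1) : v(0) = 0}. Then [u' v]_0^1 = u'(1)·v(1) − u'(0)·0 = 0.
Weak formulation: find u (satisfying any essential BC) such that ∫_0^1 u'(x) v'(x) dx = ∫_0^1 f v dx for all v ∈ V (Dirichlet at 0 absorbed into V; the Neumann datum at x = 1 is zero, so no boundary term remains).
Substituting f(x) = 4*sin(5*π*x), the right-hand side is ∫_0^1 (4*sin(5*π*x)) v dx.


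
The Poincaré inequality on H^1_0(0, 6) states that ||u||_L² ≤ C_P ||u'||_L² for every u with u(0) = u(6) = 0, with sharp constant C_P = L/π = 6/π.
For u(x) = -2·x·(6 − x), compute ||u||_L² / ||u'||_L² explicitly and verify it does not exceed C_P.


||u||_L² / ||u'||_L² = 3*sqrt(10)/5 < C_P = 6/π.

u(x) = -2·x·(6 − x), so u'(x) = 4*x - 12.
u(x) = -2·x·(6 − x) vanishes at x = 0 and x = 6, so u ∈ H^1_0(0, 6). Differentiate via the product rule and integrate the resulting polynomials term by term.
  ∫_0^6 u² dx = ∫_0^6 (4*x^4 - 48*x^3 + 144*x^2) dx. Term by term:
    ∫_0^6 4*x^4 dx = 31104/5;  ∫_0^6 -48*x^3 dx = -15552;  ∫_0^6 144*x^2 dx = 10368.
  Sum: 31104/5 − 15552 + 10368 = 5184/5.
  ∫_0^6 (u')² dx = ∫_0^6 (16*x^2 - 96*x + 144) dx. Term by term:
    ∫_0^6 16*x^2 dx = 1152;  ∫_0^6 -96*x dx = -1728;  ∫_0^6 144 dx = 864.
  Sum: 1152 − 1728 + 864 = 288.
∫_0^6 u² dx = 5184/5, so ||u||_L² = 72*sqrt(5)/5.
∫_0^6 (u')² dx = 288, so ||u'||_L² = 12*sqrt(2).
Ratio ||u||_L² / ||u'||_L² = 3*sqrt(10)/5.
Sharp Poincaré constant on H^1_0(0, 6) is C_P = L/π = 6/π, achieved by sin(π/6·x).
A polynomial bump cannot attain the sharp Poincaré constant (only the first sine eigenfunction does), so the ratio is strictly less than C_P, consistent with ||u||_L² ≤ C_P ||u'||_L².


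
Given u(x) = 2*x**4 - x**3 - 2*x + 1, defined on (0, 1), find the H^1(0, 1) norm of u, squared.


||u||_{H^1}^2 = 986/315

The H^1 norm (squared) on an interval (0, L) is
  ||u||_{H^1}^2 = ∫_0^L u(x)^2 dx + ∫_0^L u'(x)^2 dx.
Compute u'(x) = 8*x**3 - 3*x**2 - 2.
Then u(x)^2 = 4*x**8 - 4*x**7 + x**6 - 8*x**5 + 8*x**4 - 2*x**3 + 4*x**2 - 4*x + 1 and u'(x)^2 = 64*x**6 - 48*x**5 + 9*x**4 - 32*x**3 + 12*x**2 + 4.
Integrate each monomial from 0 to 1 using ∫_0^1 c·x^n dx = c·1^(n+1)/(n+1):
  ∫_0^1 u(x)^2 dx = ∫_0^1 (4*x^8 - 4*x^7 + x^6 - 8*x^5 + 8*x^4 - 2*x^3 + 4*x^2 - 4*x + 1) dx. Term by term:
    ∫_0^1 4*x^8 dx = 4/9;  ∫_0^1 -4*x^7 dx = -1/2;  ∫_0^1 x^6 dx = 1/7;
    ∫_0^1 -8*x^5 dx = -4/3;  ∫_0^1 8*x^4 dx = 8/5;  ∫_0^1 -2*x^3 dx = -1/2;
    ∫_0^1 4*x^2 dx = 4/3;  ∫_0^1 -4*x dx = -2;  ∫_0^1 1 dx = 1.
  Sum: 4/9 − 1/2 + 1/7 − 4/3 + 8/5 − 1/2 + 4/3 − 2 + 1 = 59/315.
  ∫_0^1 u'(x)^2 dx = ∫_0^1 (64*x^6 - 48*x^5 + 9*x^4 - 32*x^3 + 12*x^2 + 4) dx. Term by term:
    ∫_0^1 64*x^6 dx = 64/7;  ∫_0^1 -48*x^5 dx = -8;  ∫_0^1 9*x^4 dx = 9/5;
    ∫_0^1 -32*x^3 dx = -8;  ∫_0^1 12*x^2 dx = 4;  ∫_0^1 4 dx = 4.
  Sum: 64/7 − 8 + 9/5 − 8 + 4 + 4 = 103/35.
Adding: ||u||_{H^1}^2 = 59/315 + 103/35 = 986/315.


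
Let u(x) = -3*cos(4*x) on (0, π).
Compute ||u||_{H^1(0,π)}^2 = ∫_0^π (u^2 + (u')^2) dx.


||u||_{H^1(0,π)}^2 = 153*π/2

u'(x) = 12*sin(4*x).
Expand u² and (u')² and integrate term by term on (0, π), using: for integers n ≥ 1, ∫_0^π sin²(nx) dx = ∫_0^π cos²(nx) dx = π/2; for n ≠ n', ∫_0^π sin(nx)sin(n'x) dx = ∫_0^π cos(nx)cos(n'x) dx = 0; and by product-to-sum, ∫_0^π sin(nx)cos(n'x) dx = ½∫_0^π [sin((n+n')x) + sin((n−n')x)] dx, which is 0 when n+n' is even and 2n/(n²−n'²) when n+n' is odd (it need not vanish on (0, π)).
  u² squared terms: (-3)²·∫cos(4x)² dx = 9·π/2 = 9*π/2.
  So ∫_0^π u² dx = 9*π/2.
  (u')² squared terms: (12)²·∫sin(4x)² dx = 144·π/2 = 72*π.
  So ∫_0^π (u')² dx = 72*π.
||u||_{H^1}^2 = (9*π/2) + (72*π) = 153*π/2.


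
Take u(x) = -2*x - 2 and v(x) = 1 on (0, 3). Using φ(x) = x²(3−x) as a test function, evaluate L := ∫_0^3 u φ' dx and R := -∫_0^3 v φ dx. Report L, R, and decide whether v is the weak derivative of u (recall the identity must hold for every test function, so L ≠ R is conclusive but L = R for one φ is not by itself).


LHS = 27/2, RHS = -27/4. No, v is not the weak derivative of u.

u(x) = -2*x - 2, classical derivative u'(x) = -2.
φ(x) = x²(3−x), so φ'(x) = 3*x*(2 - x).
Note φ(0) = φ(3) = 0, so the boundary term u·φ vanishes.
LHS = ∫_0^3 u(x) φ'(x) dx = ∫_0^3 (6*x^3 - 6*x^2 - 12*x) dx. Term by term:
  ∫_0^3 6*x^3 dx = 243/2;  ∫_0^3 -6*x^2 dx = -54;  ∫_0^3 -12*x dx = -54.
Sum: 243/2 − 54 − 54 = 27/2.
So LHS = 27/2.
∫_0^3 v(x) φ(x) dx = ∫_0^3 (-x^3 + 3*x^2) dx. Term by term:
  ∫_0^3 -x^3 dx = -81/4;  ∫_0^3 3*x^2 dx = 27.
Sum: -81/4 + 27 = 27/4.
So RHS = -∫_0^3 v(x) φ(x) dx = -27/4.
LHS − RHS = 81/4 ≠ 0, so the identity fails.
(For a valid weak derivative the identity must hold for EVERY test function, in particular this one. The failure shows v is NOT the weak derivative of u.)
Correct weak derivative would be u'(x) = -2.


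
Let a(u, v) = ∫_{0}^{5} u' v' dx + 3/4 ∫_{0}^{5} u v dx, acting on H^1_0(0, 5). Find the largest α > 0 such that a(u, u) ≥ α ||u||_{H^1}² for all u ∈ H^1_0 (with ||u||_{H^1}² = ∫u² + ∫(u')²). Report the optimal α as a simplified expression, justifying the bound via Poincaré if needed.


α = (π^2 + 75/4)/(π^2 + 25)

Coercivity of a(·,·) on H^1_0(0, 5) means a(u, u) ≥ α ||u||_{H^1}² for every u ∈ H^1_0.
The interval has length L = 5, and Poincaré/coercivity depend only on L. Here a(u, u) = ∫(u')² + (3/4)·∫u².
Here 0 < c = 3/4 < 1. The condition a(u,u) ≥ α||u||_{H^1}² reads (1−α)∫(u')² ≥ (α−c)∫u². Any admissible α is ≤ 1 (rapidly oscillating u have ∫u²/∫(u')² → 0), and α = 1 would force 0 ≥ (1−c)∫u², impossible since c < 1; so 1−α > 0. By the sharp Poincaré inequality on H^1_0 of an interval of length L, ∫(u')² ≥ (π/L)²∫u² with equality for the first sine mode sin(π(x−x₀)/L) (x₀ the left endpoint), so the inequality holds for all u iff (1−α)(π/L)² ≥ α − c, i.e. α ≤ ((π/L)² + c)/((π/L)² + 1) = (1 + c(L/π)²)/(1 + (L/π)²). With (π/L)² = π^2/25 and c = 3/4, the largest admissible constant is α = ((π/L)² + c)/((π/L)² + 1).
Simplifying, α = (π^2 + 75/4)/(π^2 + 25).


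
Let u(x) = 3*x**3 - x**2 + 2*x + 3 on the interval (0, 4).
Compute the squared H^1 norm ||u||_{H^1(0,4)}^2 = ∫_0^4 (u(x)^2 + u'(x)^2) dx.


||u||_{H^1}^2 = 3749236/105

The H^1 norm (squared) on an interval (0, L) is
  ||u||_{H^1}^2 = ∫_0^L u(x)^2 dx + ∫_0^L u'(x)^2 dx.
Compute u'(x) = 9*x**2 - 2*x + 2.
Then u(x)^2 = 9*x**6 - 6*x**5 + 13*x**4 + 14*x**3 - 2*x**2 + 12*x + 9 and u'(x)^2 = 81*x**4 - 36*x**3 + 40*x**2 - 8*x + 4.
Integrate each monomial from 0 to 4 using ∫_0^4 c·x^n dx = c·4^(n+1)/(n+1):
  ∫_0^4 u(x)^2 dx = ∫_0^4 (9*x^6 - 6*x^5 + 13*x^4 + 14*x^3 - 2*x^2 + 12*x + 9) dx. Term by term:
    ∫_0^4 9*x^6 dx = 147456/7;  ∫_0^4 -6*x^5 dx = -4096;  ∫_0^4 13*x^4 dx = 13312/5;
    ∫_0^4 14*x^3 dx = 896;  ∫_0^4 -2*x^2 dx = -128/3;  ∫_0^4 12*x dx = 96;
    ∫_0^4 9 dx = 36.
  Sum: 147456/7 − 4096 + 13312/5 + 896 − 128/3 + 96 + 36 = 2164772/105.
  ∫_0^4 u'(x)^2 dx = ∫_0^4 (81*x^4 - 36*x^3 + 40*x^2 - 8*x + 4) dx. Term by term:
    ∫_0^4 81*x^4 dx = 82944/5;  ∫_0^4 -36*x^3 dx = -2304;  ∫_0^4 40*x^2 dx = 2560/3;
    ∫_0^4 -8*x dx = -64;  ∫_0^4 4 dx = 16.
  Sum: 82944/5 − 2304 + 2560/3 − 64 + 16 = 226352/15.
Adding: ||u||_{H^1}^2 = 2164772/105 + 226352/15 = 3749236/105.


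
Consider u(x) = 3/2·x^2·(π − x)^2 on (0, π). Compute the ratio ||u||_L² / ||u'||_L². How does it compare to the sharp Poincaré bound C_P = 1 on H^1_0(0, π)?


||u||_L² / ||u'||_L² = sqrt(3)*π/6 < C_P = 1.

u(x) = 3/2·x^2·(π − x)^2, so u'(x) = 3*x*(x - π)*(2*x - π).
u(x) = 3/2·x^2·(π − x)^2 vanishes at x = 0 and x = π, so u ∈ H^1_0(0, π). Differentiate via the product rule and integrate the resulting polynomials term by term.
  ∫_0^π u² dx = ∫_0^π (9*x^8/4 - 9*π*x^7 + 27*π^2*x^6/2 - 9*π^3*x^5 + 9*π^4*x^4/4) dx. Term by term:
    ∫_0^π 9*x^8/4 dx = π^9/4;  ∫_0^π -9*π*x^7 dx = -9*π^9/8;  ∫_0^π 27*π^2*x^6/2 dx = 27*π^9/14;
    ∫_0^π -9*π^3*x^5 dx = -3*π^9/2;  ∫_0^π 9*π^4*x^4/4 dx = 9*π^9/20.
  Sum: π^9/4 − 9*π^9/8 + 27*π^9/14 − 3*π^9/2 + 9*π^9/20 = π^9/280.
  ∫_0^π (u')² dx = ∫_0^π (36*x^6 - 108*π*x^5 + 117*π^2*x^4 - 54*π^3*x^3 + 9*π^4*x^2) dx. Term by term:
    ∫_0^π 36*x^6 dx = 36*π^7/7;  ∫_0^π -108*π*x^5 dx = -18*π^7;  ∫_0^π 117*π^2*x^4 dx = 117*π^7/5;
    ∫_0^π -54*π^3*x^3 dx = -27*π^7/2;  ∫_0^π 9*π^4*x^2 dx = 3*π^7.
  Sum: 36*π^7/7 − 18*π^7 + 117*π^7/5 − 27*π^7/2 + 3*π^7 = 3*π^7/70.
∫_0^π u² dx = π^9/280, so ||u||_L² = sqrt(70)*π^(9/2)/140.
∫_0^π (u')² dx = 3*π^7/70, so ||u'||_L² = sqrt(210)*π^(7/2)/70.
Ratio ||u||_L² / ||u'||_L² = sqrt(3)*π/6.
Sharp Poincaré constant on H^1_0(0, π) is C_P = L/π = 1, achieved by sin(x).
A polynomial bump cannot attain the sharp Poincaré constant (only the first sine eigenfunction does), so the ratio is strictly less than C_P, consistent with ||u||_L² ≤ C_P ||u'||_L².


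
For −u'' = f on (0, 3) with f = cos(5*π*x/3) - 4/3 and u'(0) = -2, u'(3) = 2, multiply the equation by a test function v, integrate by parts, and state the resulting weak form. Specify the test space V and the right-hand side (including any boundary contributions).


V = H^1(0, 3) (v unrestricted at boundary; u is determined up to an additive constant); weak form: ∫_0^3 u'v' dx = ∫_0^3 (cos(5*π*x/3) - 4/3) v dx + 2·v(3) + 2·v(0) for all v ∈ V.

Multiply both sides by a test function v and integrate from 0 to 3:
  ∫_0^3 −u''(x) v(x) dx = ∫_0^3 f(x) v(x) dx.
Integrate the LHS by parts once:
  ∫_0^3 −u'' v dx = −[u'(x) v(x)]_0^3 + ∫_0^3 u'(x) v'(x) dx.
Thus ∫_0^3 u'(x) v'(x) dx = ∫_0^3 f(x) v(x) dx + [u'(x) v(x)]_0^3.
Choose V so that boundary terms are either known or forced to vanish.
u has inhomogeneous Neumann u'(0) = -2, u'(3) = 2. [u' v]_0^3 = (2)·v(3) − (-2)·v(0) = 2·v(3) + 2·v(0). Take V = H^1(0, 3); boundary term becomes part of RHS.
Weak formulation: find u (satisfying any essential BC) such that ∫_0^3 u'(x) v'(x) dx = ∫_0^3 f v dx + 2·v(3) + 2·v(0) for all v ∈ V (Neumann data are natural BCs: they enter the RHS as boundary terms).
Substituting f(x) = cos(5*π*x/3) - 4/3, the right-hand side is ∫_0^3 (cos(5*π*x/3) - 4/3) v dx + 2·v(3) + 2·v(0).
Compatibility check (pure Neumann): taking v ≡ 1 ∈ V gives 0 = ∫_0^3 f dx + (2) − (-2), i.e. ∫_0^3 f dx must equal u'(0) − u'(3) = -4. Indeed ∫_0^3 (cos(5*π*x/3) - 4/3) dx = -4, so the data are compatible. The solution is then unique only up to an additive constant (fix it e.g. by requiring ∫_0^3 u dx = 0).


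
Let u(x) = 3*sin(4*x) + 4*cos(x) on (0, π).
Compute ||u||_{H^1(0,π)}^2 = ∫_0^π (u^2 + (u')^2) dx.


||u||_{H^1(0,π)}^2 = 128/5 + 185*π/2

u'(x) = -4*sin(x) + 12*cos(4*x).
Expand u² and (u')² and integrate term by term on (0, π), using: for integers n ≥ 1, ∫_0^π sin²(nx) dx = ∫_0^π cos²(nx) dx = π/2; for n ≠ n', ∫_0^π sin(nx)sin(n'x) dx = ∫_0^π cos(nx)cos(n'x) dx = 0; and by product-to-sum, ∫_0^π sin(nx)cos(n'x) dx = ½∫_0^π [sin((n+n')x) + sin((n−n')x)] dx, which is 0 when n+n' is even and 2n/(n²−n'²) when n+n' is odd (it need not vanish on (0, π)).
  u² squared terms: (3)²·∫sin(4x)² dx = 9·π/2 = 9*π/2;  (4)²·∫cos(x)² dx = 16·π/2 = 8*π.
  u² cross terms: 2·(3)·(4)·∫sin(4x)·cos(x) dx = 24·(8/15) = 64/5.
  So ∫_0^π u² dx = 9*π/2 + 8*π + 64/5 = 64/5 + 25*π/2.
  (u')² squared terms: (-4)²·∫sin(x)² dx = 16·π/2 = 8*π;  (12)²·∫cos(4x)² dx = 144·π/2 = 72*π.
  (u')² cross terms: 2·(-4)·(12)·∫sin(x)·cos(4x) dx = -96·(-2/15) = 64/5.
  So ∫_0^π (u')² dx = 8*π + 72*π + 64/5 = 64/5 + 80*π.
||u||_{H^1}^2 = (64/5 + 25*π/2) + (64/5 + 80*π) = 128/5 + 185*π/2.


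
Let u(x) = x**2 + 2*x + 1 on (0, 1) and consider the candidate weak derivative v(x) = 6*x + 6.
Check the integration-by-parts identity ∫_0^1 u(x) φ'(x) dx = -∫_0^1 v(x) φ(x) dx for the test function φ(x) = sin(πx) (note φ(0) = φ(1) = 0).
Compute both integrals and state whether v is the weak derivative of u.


LHS = -6/π, RHS = -18/π. No, v is not the weak derivative of u.

u(x) = x**2 + 2*x + 1, classical derivative u'(x) = 2*x + 2.
φ(x) = sin(πx), so φ'(x) = π*cos(π*x).
Note φ(0) = φ(1) = 0, so the boundary term u·φ vanishes.
LHS = ∫_0^1 u(x) φ'(x) dx = ∫_0^1 (π*x^2*cos(π*x) + 2*π*x*cos(π*x) + π*cos(π*x)) dx. Term by term:
  ∫_0^1 π*cos(π*x) dx = 0;  ∫_0^1 π*x^2*cos(π*x) dx = -2/π;  ∫_0^1 2*π*x*cos(π*x) dx = -4/π.
Sum: 0 − 2/π − 4/π = -6/π.
So LHS = -6/π.
∫_0^1 v(x) φ(x) dx = ∫_0^1 (6*x*sin(π*x) + 6*sin(π*x)) dx. Term by term:
  ∫_0^1 6*sin(π*x) dx = 12/π;  ∫_0^1 6*x*sin(π*x) dx = 6/π.
Sum: 12/π + 6/π = 18/π.
So RHS = -∫_0^1 v(x) φ(x) dx = -18/π.
LHS − RHS = 12/π ≠ 0, so the identity fails.
(For a valid weak derivative the identity must hold for EVERY test function, in particular this one. The failure shows v is NOT the weak derivative of u.)
Correct weak derivative would be u'(x) = 2*x + 2.


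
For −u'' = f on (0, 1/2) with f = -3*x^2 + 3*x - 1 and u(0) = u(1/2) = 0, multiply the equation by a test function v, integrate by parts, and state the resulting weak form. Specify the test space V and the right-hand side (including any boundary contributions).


V = H^1_0(0, 1/2) (so v(0) = v(1/2) = 0); weak form: ∫_0^1/2 u'v' dx = ∫_0^1/2 (-3*x^2 + 3*x - 1) v dx for all v ∈ V.

Multiply both sides by a test function v and integrate from 0 to 1/2:
  ∫_0^1/2 −u''(x) v(x) dx = ∫_0^1/2 f(x) v(x) dx.
Integrate the LHS by parts once:
  ∫_0^1/2 −u'' v dx = −[u'(x) v(x)]_0^1/2 + ∫_0^1/2 u'(x) v'(x) dx.
Thus ∫_0^1/2 u'(x) v'(x) dx = ∫_0^1/2 f(x) v(x) dx + [u'(x) v(x)]_0^1/2.
Choose V so that boundary terms are either known or forced to vanish.
u is Dirichlet: u(0) = u(1/2) = 0. Let V = H^1_0(0, 1/2); then v(0) = v(1/2) = 0, and [u' v]_0^1/2 = 0.
Weak formulation: find u (satisfying any essential BC) such that ∫_0^1/2 u'(x) v'(x) dx = ∫_0^1/2 f v dx for all v ∈ V.
Substituting f(x) = -3*x^2 + 3*x - 1, the right-hand side is ∫_0^1/2 (-3*x^2 + 3*x - 1) v dx.


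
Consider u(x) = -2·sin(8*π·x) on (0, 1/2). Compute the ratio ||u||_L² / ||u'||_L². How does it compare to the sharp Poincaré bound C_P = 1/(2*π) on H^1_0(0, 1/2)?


||u||_L² / ||u'||_L² = 1/(8*π) < C_P = 1/(2*π).

u(x) = -2·sin(8*π·x), so u'(x) = -16*π*cos(8*π*x).
Writing u(x) = A·sin(kπx/L) with A = -2 and k = 4, use ∫_0^L sin²(kπx/L) dx = L/2 and ∫_0^L cos²(kπx/L) dx = L/2.
u² = 4·sin²(8*π·x) and (u')² = 256*π^2·cos²(8*π·x), and each of sin², cos² integrates to L/2 = 1/4 over (0, 1/2).
∫_0^1/2 u² dx = 1, so ||u||_L² = 1.
∫_0^1/2 (u')² dx = 64*π^2, so ||u'||_L² = 8*π.
Ratio ||u||_L² / ||u'||_L² = 1/(8*π).
Sharp Poincaré constant on H^1_0(0, 1/2) is C_P = L/π = 1/(2*π), achieved by sin(2*π·x).
This is the k = 4 harmonic; the ratio L/(kπ) is strictly less than C_P = L/π, consistent with the sharp inequality ||u||_L² ≤ C_P ||u'||_L².


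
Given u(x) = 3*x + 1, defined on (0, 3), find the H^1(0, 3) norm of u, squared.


||u||_{H^1}^2 = 138

The H^1 norm (squared) on an interval (0, L) is
  ||u||_{H^1}^2 = ∫_0^L u(x)^2 dx + ∫_0^L u'(x)^2 dx.
Compute u'(x) = 3.
Then u(x)^2 = 9*x**2 + 6*x + 1 and u'(x)^2 = 9.
Integrate each monomial from 0 to 3 using ∫_0^3 c·x^n dx = c·3^(n+1)/(n+1):
  ∫_0^3 u(x)^2 dx = ∫_0^3 (9*x^2 + 6*x + 1) dx. Term by term:
    ∫_0^3 9*x^2 dx = 81;  ∫_0^3 6*x dx = 27;  ∫_0^3 1 dx = 3.
  Sum: 81 + 27 + 3 = 111.
  ∫_0^3 u'(x)^2 dx = ∫_0^3 (9) dx. Term by term:
    ∫_0^3 9 dx = 27.
Adding: ||u||_{H^1}^2 = 111 + 27 = 138.


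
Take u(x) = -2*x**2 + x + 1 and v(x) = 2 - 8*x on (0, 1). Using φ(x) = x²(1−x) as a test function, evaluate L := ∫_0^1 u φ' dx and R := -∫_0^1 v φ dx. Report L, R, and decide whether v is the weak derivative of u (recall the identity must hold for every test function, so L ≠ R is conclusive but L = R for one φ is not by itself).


LHS = 7/60, RHS = 7/30. No, v is not the weak derivative of u.

u(x) = -2*x**2 + x + 1, classical derivative u'(x) = 1 - 4*x.
φ(x) = x²(1−x), so φ'(x) = x*(2 - 3*x).
Note φ(0) = φ(1) = 0, so the boundary term u·φ vanishes.
LHS = ∫_0^1 u(x) φ'(x) dx = ∫_0^1 (6*x^4 - 7*x^3 - x^2 + 2*x) dx. Term by term:
  ∫_0^1 6*x^4 dx = 6/5;  ∫_0^1 -7*x^3 dx = -7/4;  ∫_0^1 -x^2 dx = -1/3;
  ∫_0^1 2*x dx = 1.
Sum: 6/5 − 7/4 − 1/3 + 1 = 7/60.
So LHS = 7/60.
∫_0^1 v(x) φ(x) dx = ∫_0^1 (8*x^4 - 10*x^3 + 2*x^2) dx. Term by term:
  ∫_0^1 8*x^4 dx = 8/5;  ∫_0^1 -10*x^3 dx = -5/2;  ∫_0^1 2*x^2 dx = 2/3.
Sum: 8/5 − 5/2 + 2/3 = -7/30.
So RHS = -∫_0^1 v(x) φ(x) dx = 7/30.
LHS − RHS = -7/60 ≠ 0, so the identity fails.
(For a valid weak derivative the identity must hold for EVERY test function, in particular this one. The failure shows v is NOT the weak derivative of u.)
Correct weak derivative would be u'(x) = 1 - 4*x.


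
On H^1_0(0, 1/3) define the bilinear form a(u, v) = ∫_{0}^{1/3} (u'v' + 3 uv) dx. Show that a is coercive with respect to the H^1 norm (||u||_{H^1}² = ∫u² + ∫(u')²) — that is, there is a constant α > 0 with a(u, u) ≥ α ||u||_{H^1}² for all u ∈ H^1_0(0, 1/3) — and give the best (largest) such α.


α = 1

Coercivity of a(·,·) on H^1_0(0, 1/3) means a(u, u) ≥ α ||u||_{H^1}² for every u ∈ H^1_0.
The interval has length L = 1/3, and Poincaré/coercivity depend only on L. Here a(u, u) = ∫(u')² + (3)·∫u².
Here c = 3 ≥ 1, so a(u,u) = ∫(u')² + c∫u² ≥ ∫(u')² + ∫u² = ||u||_{H^1}², i.e. α = 1 works. No larger α is possible: a(u,u) ≥ α||u||_{H^1}² means (1−α)∫(u')² ≥ (α−c)∫u², and for the modes u_n = sin(nπ(x−x₀)/L) (x₀ the left endpoint) one has ∫u_n²/∫(u_n')² = (L/(nπ))² → 0, so a(u_n,u_n)/||u_n||_{H^1}² → 1. Hence the optimal constant is α = 1.
Therefore α = 1.


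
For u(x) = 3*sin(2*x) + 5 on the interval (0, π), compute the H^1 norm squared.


||u||_{H^1(0,π)}^2 = 95*π/2

u'(x) = 6*cos(2*x).
Expand u² and (u')² and integrate term by term on (0, π), using: for integers n ≥ 1, ∫_0^π sin²(nx) dx = ∫_0^π cos²(nx) dx = π/2; for n ≠ n', ∫_0^π sin(nx)sin(n'x) dx = ∫_0^π cos(nx)cos(n'x) dx = 0; and by product-to-sum, ∫_0^π sin(nx)cos(n'x) dx = ½∫_0^π [sin((n+n')x) + sin((n−n')x)] dx, which is 0 when n+n' is even and 2n/(n²−n'²) when n+n' is odd (it need not vanish on (0, π)). For the constant mode: ∫_0^π 1 dx = π, ∫_0^π cos(nx) dx = 0, ∫_0^π sin(nx) dx = (1−(−1)^n)/n.
  u² squared terms: (5)²·∫1 dx = 25·π = 25*π;  (3)²·∫sin(2x)² dx = 9·π/2 = 9*π/2.
  u² cross terms: 2·(5)·(3)·∫1·sin(2x) dx = 30·(0) = 0.
  So ∫_0^π u² dx = 25*π + 9*π/2 + 0 = 59*π/2.
  (u')² squared terms: (6)²·∫cos(2x)² dx = 36·π/2 = 18*π.
  So ∫_0^π (u')² dx = 18*π.
||u||_{H^1}^2 = (59*π/2) + (18*π) = 95*π/2.


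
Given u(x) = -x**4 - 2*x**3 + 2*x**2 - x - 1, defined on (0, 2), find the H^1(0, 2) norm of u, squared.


||u||_{H^1}^2 = 287824/315

The H^1 norm (squared) on an interval (0, L) is
  ||u||_{H^1}^2 = ∫_0^L u(x)^2 dx + ∫_0^L u'(x)^2 dx.
Compute u'(x) = -4*x**3 - 6*x**2 + 4*x - 1.
Then u(x)^2 = x**8 + 4*x**7 - 6*x**5 + 10*x**4 - 3*x**2 + 2*x + 1 and u'(x)^2 = 16*x**6 + 48*x**5 + 4*x**4 - 40*x**3 + 28*x**2 - 8*x + 1.
Integrate each monomial from 0 to 2 using ∫_0^2 c·x^n dx = c·2^(n+1)/(n+1):
  ∫_0^2 u(x)^2 dx = ∫_0^2 (x^8 + 4*x^7 - 6*x^5 + 10*x^4 - 3*x^2 + 2*x + 1) dx. Term by term:
    ∫_0^2 x^8 dx = 512/9;  ∫_0^2 4*x^7 dx = 128;  ∫_0^2 -6*x^5 dx = -64;
    ∫_0^2 10*x^4 dx = 64;  ∫_0^2 -3*x^2 dx = -8;  ∫_0^2 2*x dx = 4;
    ∫_0^2 1 dx = 2.
  Sum: 512/9 + 128 − 64 + 64 − 8 + 4 + 2 = 1646/9.
  ∫_0^2 u'(x)^2 dx = ∫_0^2 (16*x^6 + 48*x^5 + 4*x^4 - 40*x^3 + 28*x^2 - 8*x + 1) dx. Term by term:
    ∫_0^2 16*x^6 dx = 2048/7;  ∫_0^2 48*x^5 dx = 512;  ∫_0^2 4*x^4 dx = 128/5;
    ∫_0^2 -40*x^3 dx = -160;  ∫_0^2 28*x^2 dx = 224/3;  ∫_0^2 -8*x dx = -16;
    ∫_0^2 1 dx = 2.
  Sum: 2048/7 + 512 + 128/5 − 160 + 224/3 − 16 + 2 = 76738/105.
Adding: ||u||_{H^1}^2 = 1646/9 + 76738/105 = 287824/315.


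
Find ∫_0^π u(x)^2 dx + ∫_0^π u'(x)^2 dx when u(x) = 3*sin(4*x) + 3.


||u||_{H^1(0,π)}^2 = 171*π/2

u'(x) = 12*cos(4*x).
Expand u² and (u')² and integrate term by term on (0, π), using: for integers n ≥ 1, ∫_0^π sin²(nx) dx = ∫_0^π cos²(nx) dx = π/2; for n ≠ n', ∫_0^π sin(nx)sin(n'x) dx = ∫_0^π cos(nx)cos(n'x) dx = 0; and by product-to-sum, ∫_0^π sin(nx)cos(n'x) dx = ½∫_0^π [sin((n+n')x) + sin((n−n')x)] dx, which is 0 when n+n' is even and 2n/(n²−n'²) when n+n' is odd (it need not vanish on (0, π)). For the constant mode: ∫_0^π 1 dx = π, ∫_0^π cos(nx) dx = 0, ∫_0^π sin(nx) dx = (1−(−1)^n)/n.
  u² squared terms: (3)²·∫1 dx = 9·π = 9*π;  (3)²·∫sin(4x)² dx = 9·π/2 = 9*π/2.
  u² cross terms: 2·(3)·(3)·∫1·sin(4x) dx = 18·(0) = 0.
  So ∫_0^π u² dx = 9*π + 9*π/2 + 0 = 27*π/2.
  (u')² squared terms: (12)²·∫cos(4x)² dx = 144·π/2 = 72*π.
  So ∫_0^π (u')² dx = 72*π.
||u||_{H^1}^2 = (27*π/2) + (72*π) = 171*π/2.


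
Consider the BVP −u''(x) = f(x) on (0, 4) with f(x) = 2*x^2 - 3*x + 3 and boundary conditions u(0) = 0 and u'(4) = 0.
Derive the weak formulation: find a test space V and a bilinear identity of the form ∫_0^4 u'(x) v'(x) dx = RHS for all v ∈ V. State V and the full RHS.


V = {v ∈ H^1(0, 4) : v(0) = 0} (test functions vanish at x = 0 where u is specified); weak form: ∫_0^4 u'v' dx = ∫_0^4 (2*x^2 - 3*x + 3) v dx for all v ∈ V.

Multiply both sides by a test function v and integrate from 0 to 4:
  ∫_0^4 −u''(x) v(x) dx = ∫_0^4 f(x) v(x) dx.
Integrate the LHS by parts once:
  ∫_0^4 −u'' v dx = −[u'(x) v(x)]_0^4 + ∫_0^4 u'(x) v'(x) dx.
Thus ∫_0^4 u'(x) v'(x) dx = ∫_0^4 f(x) v(x) dx + [u'(x) v(x)]_0^4.
Choose V so that boundary terms are either known or forced to vanish.
Mixed BC: u(0) = 0 (Dirichlet) and u'(4) = 0 (Neumann). Define V = {v ∈ H^1(0, 4) : v(0) = 0}. Then [u' v]_0^4 = u'(4)·v(4) − u'(0)·0 = 0.
Weak formulation: find u (satisfying any essential BC) such that ∫_0^4 u'(x) v'(x) dx = ∫_0^4 f v dx for all v ∈ V (Dirichlet at 0 absorbed into V; the Neumann datum at x = 4 is zero, so no boundary term remains).
Substituting f(x) = 2*x^2 - 3*x + 3, the right-hand side is ∫_0^4 (2*x^2 - 3*x + 3) v dx.


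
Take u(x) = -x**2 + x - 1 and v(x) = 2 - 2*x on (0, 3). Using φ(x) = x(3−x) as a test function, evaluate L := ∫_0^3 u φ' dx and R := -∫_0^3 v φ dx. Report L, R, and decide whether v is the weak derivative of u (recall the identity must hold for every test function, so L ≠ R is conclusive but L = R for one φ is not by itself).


LHS = 9, RHS = 9/2. No, v is not the weak derivative of u.

u(x) = -x**2 + x - 1, classical derivative u'(x) = 1 - 2*x.
φ(x) = x(3−x), so φ'(x) = 3 - 2*x.
Note φ(0) = φ(3) = 0, so the boundary term u·φ vanishes.
LHS = ∫_0^3 u(x) φ'(x) dx = ∫_0^3 (2*x^3 - 5*x^2 + 5*x - 3) dx. Term by term:
  ∫_0^3 2*x^3 dx = 81/2;  ∫_0^3 -5*x^2 dx = -45;  ∫_0^3 5*x dx = 45/2;
  ∫_0^3 -3 dx = -9.
Sum: 81/2 − 45 + 45/2 − 9 = 9.
So LHS = 9.
∫_0^3 v(x) φ(x) dx = ∫_0^3 (2*x^3 - 8*x^2 + 6*x) dx. Term by term:
  ∫_0^3 2*x^3 dx = 81/2;  ∫_0^3 -8*x^2 dx = -72;  ∫_0^3 6*x dx = 27.
Sum: 81/2 − 72 + 27 = -9/2.
So RHS = -∫_0^3 v(x) φ(x) dx = 9/2.
LHS − RHS = 9/2 ≠ 0, so the identity fails.
(For a valid weak derivative the identity must hold for EVERY test function, in particular this one. The failure shows v is NOT the weak derivative of u.)
Correct weak derivative would be u'(x) = 1 - 2*x.


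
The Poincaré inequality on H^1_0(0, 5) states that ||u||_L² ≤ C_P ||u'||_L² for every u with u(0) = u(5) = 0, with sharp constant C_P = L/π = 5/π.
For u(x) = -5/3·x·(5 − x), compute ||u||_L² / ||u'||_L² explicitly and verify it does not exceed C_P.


||u||_L² / ||u'||_L² = sqrt(10)/2 < C_P = 5/π.

u(x) = -5/3·x·(5 − x), so u'(x) = 10*x/3 - 25/3.
u(x) = -5/3·x·(5 − x) vanishes at x = 0 and x = 5, so u ∈ H^1_0(0, 5). Differentiate via the product rule and integrate the resulting polynomials term by term.
  ∫_0^5 u² dx = ∫_0^5 (25*x^4/9 - 250*x^3/9 + 625*x^2/9) dx. Term by term:
    ∫_0^5 25*x^4/9 dx = 15625/9;  ∫_0^5 -250*x^3/9 dx = -78125/18;  ∫_0^5 625*x^2/9 dx = 78125/27.
  Sum: 15625/9 − 78125/18 + 78125/27 = 15625/54.
  ∫_0^5 (u')² dx = ∫_0^5 (100*x^2/9 - 500*x/9 + 625/9) dx. Term by term:
    ∫_0^5 100*x^2/9 dx = 12500/27;  ∫_0^5 -500*x/9 dx = -6250/9;  ∫_0^5 625/9 dx = 3125/9.
  Sum: 12500/27 − 6250/9 + 3125/9 = 3125/27.
∫_0^5 u² dx = 15625/54, so ||u||_L² = 125*sqrt(6)/18.
∫_0^5 (u')² dx = 3125/27, so ||u'||_L² = 25*sqrt(15)/9.
Ratio ||u||_L² / ||u'||_L² = sqrt(10)/2.
Sharp Poincaré constant on H^1_0(0, 5) is C_P = L/π = 5/π, achieved by sin(π/5·x).
A polynomial bump cannot attain the sharp Poincaré constant (only the first sine eigenfunction does), so the ratio is strictly less than C_P, consistent with ||u||_L² ≤ C_P ||u'||_L².


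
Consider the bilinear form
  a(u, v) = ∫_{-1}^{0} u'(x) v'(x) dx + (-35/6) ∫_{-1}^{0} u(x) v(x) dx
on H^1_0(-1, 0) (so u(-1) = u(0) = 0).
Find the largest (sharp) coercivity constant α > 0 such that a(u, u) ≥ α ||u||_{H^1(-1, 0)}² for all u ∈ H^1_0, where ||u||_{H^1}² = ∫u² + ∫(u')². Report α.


α = (-35/6 + π^2)/(1 + π^2)

Coercivity of a(·,·) on H^1_0(-1, 0) means a(u, u) ≥ α ||u||_{H^1}² for every u ∈ H^1_0.
The interval has length L = 1, and Poincaré/coercivity depend only on L. Here a(u, u) = ∫(u')² + (-35/6)·∫u².
Here c = -35/6 < 0 with |c| < (π/L)² = π^2, so coercivity still holds. The condition a(u,u) ≥ α||u||_{H^1}² reads (1−α)∫(u')² ≥ (α−c)∫u². Any admissible α is ≤ 1 (rapidly oscillating u have ∫u²/∫(u')² → 0), and α = 1 would force 0 ≥ (1−c)∫u², impossible since c < 1; so 1−α > 0. By the sharp Poincaré inequality on H^1_0 of an interval of length L, ∫(u')² ≥ (π/L)²∫u² with equality for the first sine mode sin(π(x−x₀)/L) (x₀ the left endpoint), so the inequality holds for all u iff (1−α)(π/L)² ≥ α − c, i.e. α ≤ ((π/L)² + c)/((π/L)² + 1) = (1 + c(L/π)²)/(1 + (L/π)²). (Direct route, valid since c ≤ 0: Poincaré gives c∫u² ≥ c(L/π)²∫(u')², so a(u,u) ≥ (1 + c(L/π)²)∫(u')², while ||u||_{H^1}² ≤ (1 + (L/π)²)∫(u')²; dividing yields the same α.) With (π/L)² = π^2 and c = -35/6, the largest admissible constant is α = ((π/L)² + c)/((π/L)² + 1).
Simplifying, α = (-35/6 + π^2)/(1 + π^2).


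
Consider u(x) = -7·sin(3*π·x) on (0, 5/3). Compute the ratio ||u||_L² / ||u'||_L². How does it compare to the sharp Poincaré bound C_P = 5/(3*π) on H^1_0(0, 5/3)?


||u||_L² / ||u'||_L² = 1/(3*π) < C_P = 5/(3*π).

u(x) = -7·sin(3*π·x), so u'(x) = -21*π*cos(3*π*x).
Writing u(x) = A·sin(kπx/L) with A = -7 and k = 5, use ∫_0^L sin²(kπx/L) dx = L/2 and ∫_0^L cos²(kπx/L) dx = L/2.
u² = 49·sin²(3*π·x) and (u')² = 441*π^2·cos²(3*π·x), and each of sin², cos² integrates to L/2 = 5/6 over (0, 5/3).
∫_0^5/3 u² dx = 245/6, so ||u||_L² = 7*sqrt(30)/6.
∫_0^5/3 (u')² dx = 735*π^2/2, so ||u'||_L² = 7*sqrt(30)*π/2.
Ratio ||u||_L² / ||u'||_L² = 1/(3*π).
Sharp Poincaré constant on H^1_0(0, 5/3) is C_P = L/π = 5/(3*π), achieved by sin(3*π/5·x).
This is the k = 5 harmonic; the ratio L/(kπ) is strictly less than C_P = L/π, consistent with the sharp inequality ||u||_L² ≤ C_P ||u'||_L².


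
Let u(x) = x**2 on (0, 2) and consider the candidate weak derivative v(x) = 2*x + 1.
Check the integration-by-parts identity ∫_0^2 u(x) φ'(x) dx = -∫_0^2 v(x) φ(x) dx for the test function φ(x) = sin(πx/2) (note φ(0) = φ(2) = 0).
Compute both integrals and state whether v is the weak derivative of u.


LHS = -8/π, RHS = -12/π. No, v is not the weak derivative of u.

u(x) = x**2, classical derivative u'(x) = 2*x.
φ(x) = sin(πx/2), so φ'(x) = π*cos(π*x/2)/2.
Note φ(0) = φ(2) = 0, so the boundary term u·φ vanishes.
LHS = ∫_0^2 u(x) φ'(x) dx = ∫_0^2 (π*x^2*cos(π*x/2)/2) dx. Term by term:
  ∫_0^2 π*x^2*cos(π*x/2)/2 dx = -8/π.
So LHS = -8/π.
∫_0^2 v(x) φ(x) dx = ∫_0^2 (2*x*sin(π*x/2) + sin(π*x/2)) dx. Term by term:
  ∫_0^2 2*x*sin(π*x/2) dx = 8/π;  ∫_0^2 sin(π*x/2) dx = 4/π.
Sum: 8/π + 4/π = 12/π.
So RHS = -∫_0^2 v(x) φ(x) dx = -12/π.
LHS − RHS = 4/π ≠ 0, so the identity fails.
(For a valid weak derivative the identity must hold for EVERY test function, in particular this one. The failure shows v is NOT the weak derivative of u.)
Correct weak derivative would be u'(x) = 2*x.


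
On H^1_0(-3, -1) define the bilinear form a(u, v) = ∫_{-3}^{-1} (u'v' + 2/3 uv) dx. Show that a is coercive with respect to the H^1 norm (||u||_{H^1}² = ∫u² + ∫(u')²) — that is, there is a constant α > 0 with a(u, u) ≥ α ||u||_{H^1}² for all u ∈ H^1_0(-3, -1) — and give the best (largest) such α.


α = (8/3 + π^2)/(4 + π^2)

Coercivity of a(·,·) on H^1_0(-3, -1) means a(u, u) ≥ α ||u||_{H^1}² for every u ∈ H^1_0.
The interval has length L = 2, and Poincaré/coercivity depend only on L. Here a(u, u) = ∫(u')² + (2/3)·∫u².
Here 0 < c = 2/3 < 1. The condition a(u,u) ≥ α||u||_{H^1}² reads (1−α)∫(u')² ≥ (α−c)∫u². Any admissible α is ≤ 1 (rapidly oscillating u have ∫u²/∫(u')² → 0), and α = 1 would force 0 ≥ (1−c)∫u², impossible since c < 1; so 1−α > 0. By the sharp Poincaré inequality on H^1_0 of an interval of length L, ∫(u')² ≥ (π/L)²∫u² with equality for the first sine mode sin(π(x−x₀)/L) (x₀ the left endpoint), so the inequality holds for all u iff (1−α)(π/L)² ≥ α − c, i.e. α ≤ ((π/L)² + c)/((π/L)² + 1) = (1 + c(L/π)²)/(1 + (L/π)²). With (π/L)² = π^2/4 and c = 2/3, the largest admissible constant is α = ((π/L)² + c)/((π/L)² + 1).
Simplifying, α = (8/3 + π^2)/(4 + π^2).


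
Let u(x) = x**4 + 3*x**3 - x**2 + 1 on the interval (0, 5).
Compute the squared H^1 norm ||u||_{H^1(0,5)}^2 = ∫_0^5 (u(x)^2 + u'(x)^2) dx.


||u||_{H^1}^2 = 246066635/252

The H^1 norm (squared) on an interval (0, L) is
  ||u||_{H^1}^2 = ∫_0^L u(x)^2 dx + ∫_0^L u'(x)^2 dx.
Compute u'(x) = 4*x**3 + 9*x**2 - 2*x.
Then u(x)^2 = x**8 + 6*x**7 + 7*x**6 - 6*x**5 + 3*x**4 + 6*x**3 - 2*x**2 + 1 and u'(x)^2 = 16*x**6 + 72*x**5 + 65*x**4 - 36*x**3 + 4*x**2.
Integrate each monomial from 0 to 5 using ∫_0^5 c·x^n dx = c·5^(n+1)/(n+1):
  ∫_0^5 u(x)^2 dx = ∫_0^5 (x^8 + 6*x^7 + 7*x^6 - 6*x^5 + 3*x^4 + 6*x^3 - 2*x^2 + 1) dx. Term by term:
    ∫_0^5 x^8 dx = 1953125/9;  ∫_0^5 6*x^7 dx = 1171875/4;  ∫_0^5 7*x^6 dx = 78125;
    ∫_0^5 -6*x^5 dx = -15625;  ∫_0^5 3*x^4 dx = 1875;  ∫_0^5 6*x^3 dx = 1875/2;
    ∫_0^5 -2*x^2 dx = -250/3;  ∫_0^5 1 dx = 5.
  Sum: 1953125/9 + 1171875/4 + 78125 − 15625 + 1875 + 1875/2 − 250/3 + 5 = 20707805/36.
  ∫_0^5 u'(x)^2 dx = ∫_0^5 (16*x^6 + 72*x^5 + 65*x^4 - 36*x^3 + 4*x^2) dx. Term by term:
    ∫_0^5 16*x^6 dx = 1250000/7;  ∫_0^5 72*x^5 dx = 187500;  ∫_0^5 65*x^4 dx = 40625;
    ∫_0^5 -36*x^3 dx = -5625;  ∫_0^5 4*x^2 dx = 500/3.
  Sum: 1250000/7 + 187500 + 40625 − 5625 + 500/3 = 8426000/21.
Adding: ||u||_{H^1}^2 = 20707805/36 + 8426000/21 = 246066635/252.


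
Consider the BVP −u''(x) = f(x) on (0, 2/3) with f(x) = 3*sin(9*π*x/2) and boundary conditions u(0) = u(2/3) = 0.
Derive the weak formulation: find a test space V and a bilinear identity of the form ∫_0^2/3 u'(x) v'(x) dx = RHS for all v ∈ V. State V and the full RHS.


V = H^1_0(0, 2/3) (so v(0) = v(2/3) = 0); weak form: ∫_0^2/3 u'v' dx = ∫_0^2/3 (3*sin(9*π*x/2)) v dx for all v ∈ V.

Multiply both sides by a test function v and integrate from 0 to 2/3:
  ∫_0^2/3 −u''(x) v(x) dx = ∫_0^2/3 f(x) v(x) dx.
Integrate the LHS by parts once:
  ∫_0^2/3 −u'' v dx = −[u'(x) v(x)]_0^2/3 + ∫_0^2/3 u'(x) v'(x) dx.
Thus ∫_0^2/3 u'(x) v'(x) dx = ∫_0^2/3 f(x) v(x) dx + [u'(x) v(x)]_0^2/3.
Choose V so that boundary terms are either known or forced to vanish.
u is Dirichlet: u(0) = u(2/3) = 0. Let V = H^1_0(0, 2/3); then v(0) = v(2/3) = 0, and [u' v]_0^2/3 = 0.
Weak formulation: find u (satisfying any essential BC) such that ∫_0^2/3 u'(x) v'(x) dx = ∫_0^2/3 f v dx for all v ∈ V.
Substituting f(x) = 3*sin(9*π*x/2), the right-hand side is ∫_0^2/3 (3*sin(9*π*x/2)) v dx.


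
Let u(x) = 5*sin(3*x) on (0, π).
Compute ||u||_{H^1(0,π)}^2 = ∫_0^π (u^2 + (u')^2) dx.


||u||_{H^1(0,π)}^2 = 125*π

u'(x) = 15*cos(3*x).
Expand u² and (u')² and integrate term by term on (0, π), using: for integers n ≥ 1, ∫_0^π sin²(nx) dx = ∫_0^π cos²(nx) dx = π/2; for n ≠ n', ∫_0^π sin(nx)sin(n'x) dx = ∫_0^π cos(nx)cos(n'x) dx = 0; and by product-to-sum, ∫_0^π sin(nx)cos(n'x) dx = ½∫_0^π [sin((n+n')x) + sin((n−n')x)] dx, which is 0 when n+n' is even and 2n/(n²−n'²) when n+n' is odd (it need not vanish on (0, π)).
  u² squared terms: (5)²·∫sin(3x)² dx = 25·π/2 = 25*π/2.
  So ∫_0^π u² dx = 25*π/2.
  (u')² squared terms: (15)²·∫cos(3x)² dx = 225·π/2 = 225*π/2.
  So ∫_0^π (u')² dx = 225*π/2.
||u||_{H^1}^2 = (25*π/2) + (225*π/2) = 125*π.


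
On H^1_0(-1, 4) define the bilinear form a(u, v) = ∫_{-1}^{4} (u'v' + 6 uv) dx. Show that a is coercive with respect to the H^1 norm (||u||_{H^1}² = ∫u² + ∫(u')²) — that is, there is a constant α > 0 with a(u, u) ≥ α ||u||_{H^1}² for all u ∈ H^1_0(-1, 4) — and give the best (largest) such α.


α = 1

Coercivity of a(·,·) on H^1_0(-1, 4) means a(u, u) ≥ α ||u||_{H^1}² for every u ∈ H^1_0.
The interval has length L = 5, and Poincaré/coercivity depend only on L. Here a(u, u) = ∫(u')² + (6)·∫u².
Here c = 6 ≥ 1, so a(u,u) = ∫(u')² + c∫u² ≥ ∫(u')² + ∫u² = ||u||_{H^1}², i.e. α = 1 works. No larger α is possible: a(u,u) ≥ α||u||_{H^1}² means (1−α)∫(u')² ≥ (α−c)∫u², and for the modes u_n = sin(nπ(x−x₀)/L) (x₀ the left endpoint) one has ∫u_n²/∫(u_n')² = (L/(nπ))² → 0, so a(u_n,u_n)/||u_n||_{H^1}² → 1. Hence the optimal constant is α = 1.
Therefore α = 1.


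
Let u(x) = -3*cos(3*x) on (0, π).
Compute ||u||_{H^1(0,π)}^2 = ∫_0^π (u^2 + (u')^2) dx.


||u||_{H^1(0,π)}^2 = 45*π

u'(x) = 9*sin(3*x).
Expand u² and (u')² and integrate term by term on (0, π), using: for integers n ≥ 1, ∫_0^π sin²(nx) dx = ∫_0^π cos²(nx) dx = π/2; for n ≠ n', ∫_0^π sin(nx)sin(n'x) dx = ∫_0^π cos(nx)cos(n'x) dx = 0; and by product-to-sum, ∫_0^π sin(nx)cos(n'x) dx = ½∫_0^π [sin((n+n')x) + sin((n−n')x)] dx, which is 0 when n+n' is even and 2n/(n²−n'²) when n+n' is odd (it need not vanish on (0, π)).
  u² squared terms: (-3)²·∫cos(3x)² dx = 9·π/2 = 9*π/2.
  So ∫_0^π u² dx = 9*π/2.
  (u')² squared terms: (9)²·∫sin(3x)² dx = 81·π/2 = 81*π/2.
  So ∫_0^π (u')² dx = 81*π/2.
||u||_{H^1}^2 = (9*π/2) + (81*π/2) = 45*π.
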